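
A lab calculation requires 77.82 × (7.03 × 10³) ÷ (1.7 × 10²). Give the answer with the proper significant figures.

3.2 × 10³

77.82 × (7.03 × 10³) ÷ (1.7 × 10²) = 3218.08588235…
Multiplication/division keeps the fewest significant figures: 77.82 → 4 s.f., 7.03 × 10³ → 3 s.f., 1.7 × 10² → 2 s.f.; limit is 2.
Rounded to 2 significant figures: 3.2 × 10³.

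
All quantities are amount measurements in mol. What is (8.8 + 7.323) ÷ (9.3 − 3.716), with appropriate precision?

2.9

8.8 + 7.323 = 16.123, limited to 1 d.p. → 3 s.f.; 9.3 − 3.716 = 5.584, limited to 1 d.p. → 2 s.f.
Carrying full precision, 16.123 ÷ 5.584 = 2.88735673352…; keep min(3, 2) = 2 s.f.
Rounded to 2 significant figures: 2.9.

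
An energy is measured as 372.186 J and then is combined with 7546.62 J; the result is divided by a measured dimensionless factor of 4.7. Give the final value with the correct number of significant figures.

372.186 J + 7546.62 J = 7918.806 J; the sum is limited to 2 decimal places (6 s.f.).
Carrying full precision, 7918.806 ÷ 4.7 = 1684.85234043… J; 4.7 has 2 s.f., so the result keeps min(6, 2) = 2 s.f.
Rounded to 2 significant figures: 1.7 × 10³ J.

1.7 × 10³ J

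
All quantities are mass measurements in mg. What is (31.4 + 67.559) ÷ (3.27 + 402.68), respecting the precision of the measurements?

31.4 + 67.559 = 98.959, limited to 1 d.p. → 3 s.f.; 3.27 + 402.68 = 405.95, limited to 2 d.p. → 5 s.f.
Carrying full precision, 98.959 ÷ 405.95 = 0.243771400419…; keep min(3, 5) = 3 s.f.
Rounded to 3 significant figures: 0.244.

0.244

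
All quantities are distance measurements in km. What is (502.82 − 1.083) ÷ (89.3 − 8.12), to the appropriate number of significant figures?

6.18

502.82 − 1.083 = 501.737, limited to 2 d.p. → 5 s.f.; 89.3 − 8.12 = 81.18, limited to 1 d.p. → 3 s.f.
Carrying full precision, 501.737 ÷ 81.18 = 6.1805493964…; keep min(5, 3) = 3 s.f.
Rounded to 3 significant figures: 6.18.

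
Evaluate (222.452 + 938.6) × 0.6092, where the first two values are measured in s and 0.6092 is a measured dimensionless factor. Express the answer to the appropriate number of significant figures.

707.3 s

222.452 s + 938.6 s = 1161.052 s; the sum is limited to 1 decimal place (5 s.f.).
Carrying full precision, 1161.052 × 0.6092 = 707.3128784 s; 0.6092 has 4 s.f., so the result keeps min(5, 4) = 4 s.f.
Rounded to 4 significant figures: 707.3 s.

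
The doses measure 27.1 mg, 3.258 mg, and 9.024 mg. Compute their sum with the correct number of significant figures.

27.1 mg + 3.258 mg + 9.024 mg = 39.382 mg.
Addition/subtraction keeps the fewest decimal places: 27.1 → 1 decimal place, 3.258 → 3 decimal places, 9.024 → 3 decimal places; limit is 1.
Rounded to 1 decimal place: 39.4 mg.

39.4 mg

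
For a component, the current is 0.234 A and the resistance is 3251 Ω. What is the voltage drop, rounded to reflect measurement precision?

voltage drop = 0.234 A × 3251 Ω = 760.734 V.
0.234 has 3 significant figures; 3251 has 4.
Division/multiplication keeps the fewest: 3 significant figures.
Rounded: 761 V.

761 V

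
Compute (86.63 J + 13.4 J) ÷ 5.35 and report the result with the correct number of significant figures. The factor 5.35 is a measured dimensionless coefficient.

86.63 J + 13.4 J = 100.03 J; the sum is limited to 1 decimal place (4 s.f.).
Carrying full precision, 100.03 ÷ 5.35 = 18.6971962617… J; 5.35 has 3 s.f., so the result keeps min(4, 3) = 3 s.f.
Rounded to 3 significant figures: 18.7 J.

18.7 J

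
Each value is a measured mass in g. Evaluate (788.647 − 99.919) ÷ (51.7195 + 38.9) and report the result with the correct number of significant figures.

788.647 − 99.919 = 688.728, limited to 3 d.p. → 6 s.f.; 51.7195 + 38.9 = 90.6195, limited to 1 d.p. → 3 s.f.
Carrying full precision, 688.728 ÷ 90.6195 = 7.60021849602…; keep min(6, 3) = 3 s.f.
Rounded to 3 significant figures: 7.60.

7.60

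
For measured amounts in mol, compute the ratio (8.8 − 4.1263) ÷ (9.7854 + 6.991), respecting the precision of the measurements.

8.8 − 4.1263 = 4.6737, limited to 1 d.p. → 2 s.f.; 9.7854 + 6.991 = 16.7764, limited to 3 d.p. → 5 s.f.
Carrying full precision, 4.6737 ÷ 16.7764 = 0.278587778069…; keep min(2, 5) = 2 s.f.
Rounded to 2 significant figures: 0.28.

0.28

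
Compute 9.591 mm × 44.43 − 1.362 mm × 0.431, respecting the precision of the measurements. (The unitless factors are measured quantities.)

9.591 × 44.43 = 426.12813 → 426.1 mm (4 s.f., last digit at the 10^-1 place).
1.362 × 0.431 = 0.587022 → 0.587 mm (3 s.f., last digit at the 10^-3 place).
Difference: 425.541108 mm; keep the coarser place, 10^-1.
Result: 425.5 mm.

425.5 mm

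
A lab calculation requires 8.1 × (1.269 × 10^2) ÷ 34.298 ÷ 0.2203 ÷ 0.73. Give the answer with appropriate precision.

8.1 × (1.269 × 10^2) ÷ 34.298 ÷ 0.2203 ÷ 0.73 = 186.354758891…
Multiplication/division keeps the fewest significant figures: 8.1 → 2 s.f., 1.269 × 10^2 → 4 s.f., 34.298 → 5 s.f., 0.2203 → 4 s.f., 0.73 → 2 s.f.; limit is 2.
Rounded to 2 significant figures: 1.9 × 10^2.

1.9 × 10^2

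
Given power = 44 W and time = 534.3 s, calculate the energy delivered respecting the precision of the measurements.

2.4 × 10^4 J

energy delivered = 44 W × 534.3 s = 23509.2 J.
44 has 2 significant figures; 534.3 has 4.
Division/multiplication keeps the fewest: 2 significant figures.
Rounded: 2.4 × 10^4 J.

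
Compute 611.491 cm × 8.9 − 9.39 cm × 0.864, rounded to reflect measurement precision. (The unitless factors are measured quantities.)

611.491 × 8.9 = 5442.2699 → 5.4 × 10³ cm (2 s.f., last digit at the 10^2 place).
9.39 × 0.864 = 8.11296 → 8.11 cm (3 s.f., last digit at the 10^-2 place).
Difference: 5434.15694 cm; keep the coarser place, 10^2.
Result: 5.4 × 10³ cm.

5.4 × 10³ cm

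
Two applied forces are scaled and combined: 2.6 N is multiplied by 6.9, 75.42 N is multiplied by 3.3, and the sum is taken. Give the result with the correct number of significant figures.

2.6 × 6.9 = 17.94 → 18 N (2 s.f., last digit at the 10^0 place).
75.42 × 3.3 = 248.886 → 2.5 × 10² N (2 s.f., last digit at the 10^1 place).
Sum: 266.826 N; keep the coarser place, 10^1.
Result: 2.7 × 10² N.

2.7 × 10² N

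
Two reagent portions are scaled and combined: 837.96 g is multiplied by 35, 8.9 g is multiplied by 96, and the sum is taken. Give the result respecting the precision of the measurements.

3.0 × 10⁴ g

837.96 × 35 = 29328.6 → 2.9 × 10⁴ g (2 s.f., last digit at the 10^3 place).
8.9 × 96 = 854.4 → 8.5 × 10² g (2 s.f., last digit at the 10^1 place).
Sum: 30183 g; keep the coarser place, 10^3.
Result: 3.0 × 10⁴ g.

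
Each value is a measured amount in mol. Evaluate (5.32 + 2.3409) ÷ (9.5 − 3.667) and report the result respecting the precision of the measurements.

1.3

5.32 + 2.3409 = 7.6609, limited to 2 d.p. → 3 s.f.; 9.5 − 3.667 = 5.833, limited to 1 d.p. → 2 s.f.
Carrying full precision, 7.6609 ÷ 5.833 = 1.3133721927…; keep min(3, 2) = 2 s.f.
Rounded to 2 significant figures: 1.3.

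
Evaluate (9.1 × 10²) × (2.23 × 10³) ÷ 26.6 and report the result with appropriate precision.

(9.1 × 10²) × (2.23 × 10³) ÷ 26.6 = 76289.4736842…
Multiplication/division keeps the fewest significant figures: 9.1 × 10² → 2 s.f., 2.23 × 10³ → 3 s.f., 26.6 → 3 s.f.; limit is 2.
Rounded to 2 significant figures: 7.6 × 10⁴.

7.6 × 10⁴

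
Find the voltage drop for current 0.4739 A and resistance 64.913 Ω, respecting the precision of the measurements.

30.76 V

voltage drop = 0.4739 A × 64.913 Ω = 30.7622707 V.
0.4739 has 4 significant figures; 64.913 has 5.
Division/multiplication keeps the fewest: 4 significant figures.
Rounded: 30.76 V.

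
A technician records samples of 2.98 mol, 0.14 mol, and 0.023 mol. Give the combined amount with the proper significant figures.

3.14 mol

2.98 mol + 0.14 mol + 0.023 mol = 3.143 mol.
Addition/subtraction keeps the fewest decimal places: 2.98 → 2 decimal places, 0.14 → 2 decimal places, 0.023 → 3 decimal places; limit is 2.
Rounded to 2 decimal places: 3.14 mol.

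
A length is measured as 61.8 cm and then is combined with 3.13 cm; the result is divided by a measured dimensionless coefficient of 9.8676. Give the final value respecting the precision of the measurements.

6.58 cm

61.8 cm + 3.13 cm = 64.93 cm; the sum is limited to 1 decimal place (3 s.f.).
Carrying full precision, 64.93 ÷ 9.8676 = 6.58012079938… cm; 9.8676 has 5 s.f., so the result keeps min(3, 5) = 3 s.f.
Rounded to 3 significant figures: 6.58 cm.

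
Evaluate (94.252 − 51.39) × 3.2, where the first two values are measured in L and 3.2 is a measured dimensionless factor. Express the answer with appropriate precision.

1.4 × 10^2 L

94.252 L − 51.39 L = 42.862 L; the difference is limited to 2 decimal places (4 s.f.).
Carrying full precision, 42.862 × 3.2 = 137.1584 L; 3.2 has 2 s.f., so the result keeps min(4, 2) = 2 s.f.
Rounded to 2 significant figures: 1.4 × 10^2 L.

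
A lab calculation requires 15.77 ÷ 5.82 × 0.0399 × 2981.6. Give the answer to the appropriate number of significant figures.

15.77 ÷ 5.82 × 0.0399 × 2981.6 = 322.352456495…
Multiplication/division keeps the fewest significant figures: 15.77 → 4 s.f., 5.82 → 3 s.f., 0.0399 → 3 s.f., 2981.6 → 5 s.f.; limit is 3.
Rounded to 3 significant figures: 322.

322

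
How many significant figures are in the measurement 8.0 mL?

8.0: trailing zeros after a decimal point are significant.

2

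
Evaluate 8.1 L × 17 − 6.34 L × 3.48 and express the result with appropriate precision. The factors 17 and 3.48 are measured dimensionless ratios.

8.1 × 17 = 137.7 → 1.4 × 10² L (2 s.f., last digit at the 10^1 place).
6.34 × 3.48 = 22.0632 → 22.1 L (3 s.f., last digit at the 10^-1 place).
Difference: 115.6368 L; keep the coarser place, 10^1.
Result: 1.2 × 10² L.

1.2 × 10² L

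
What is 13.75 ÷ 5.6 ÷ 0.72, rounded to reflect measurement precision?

3.4

13.75 ÷ 5.6 ÷ 0.72 = 3.41021825397…
Multiplication/division keeps the fewest significant figures: 13.75 → 4 s.f., 5.6 → 2 s.f., 0.72 → 2 s.f.; limit is 2.
Rounded to 2 significant figures: 3.4.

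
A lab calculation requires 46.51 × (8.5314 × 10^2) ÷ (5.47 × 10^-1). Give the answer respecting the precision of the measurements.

46.51 × (8.5314 × 10^2) ÷ (5.47 × 10^-1) = 72540.295064…
Multiplication/division keeps the fewest significant figures: 46.51 → 4 s.f., 8.5314 × 10^2 → 5 s.f., 5.47 × 10^-1 → 3 s.f.; limit is 3.
Rounded to 3 significant figures: 7.25 × 10^4.

7.25 × 10^4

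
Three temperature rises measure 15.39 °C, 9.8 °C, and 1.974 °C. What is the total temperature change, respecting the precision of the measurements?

15.39 °C + 9.8 °C + 1.974 °C = 27.164 °C.
Addition/subtraction keeps the fewest decimal places: 15.39 → 2 decimal places, 9.8 → 1 decimal place, 1.974 → 3 decimal places; limit is 1.
Rounded to 1 decimal place: 27.2 °C.

27.2 °C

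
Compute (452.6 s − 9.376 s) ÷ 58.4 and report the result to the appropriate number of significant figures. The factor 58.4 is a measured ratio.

452.6 s − 9.376 s = 443.224 s; the difference is limited to 1 decimal place (4 s.f.).
Carrying full precision, 443.224 ÷ 58.4 = 7.58945205479… s; 58.4 has 3 s.f., so the result keeps min(4, 3) = 3 s.f.
Rounded to 3 significant figures: 7.59 s.

7.59 s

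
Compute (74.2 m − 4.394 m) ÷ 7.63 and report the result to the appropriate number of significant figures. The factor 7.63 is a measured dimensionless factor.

9.15 m

74.2 m − 4.394 m = 69.806 m; the difference is limited to 1 decimal place (3 s.f.).
Carrying full precision, 69.806 ÷ 7.63 = 9.14888597641… m; 7.63 has 3 s.f., so the result keeps min(3, 3) = 3 s.f.
Rounded to 3 significant figures: 9.15 m.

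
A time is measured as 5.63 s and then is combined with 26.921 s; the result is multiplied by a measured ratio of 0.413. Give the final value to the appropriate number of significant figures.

5.63 s + 26.921 s = 32.551 s; the sum is limited to 2 decimal places (4 s.f.).
Carrying full precision, 32.551 × 0.413 = 13.443563 s; 0.413 has 3 s.f., so the result keeps min(4, 3) = 3 s.f.
Rounded to 3 significant figures: 13.4 s.

13.4 s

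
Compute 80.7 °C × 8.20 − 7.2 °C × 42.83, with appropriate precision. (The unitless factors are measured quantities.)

80.7 × 8.20 = 661.74 → 6.62 × 10² °C (3 s.f., last digit at the 10^0 place).
7.2 × 42.83 = 308.376 → 3.1 × 10² °C (2 s.f., last digit at the 10^1 place).
Difference: 353.364 °C; keep the coarser place, 10^1.
Result: 3.5 × 10² °C.

3.5 × 10² °C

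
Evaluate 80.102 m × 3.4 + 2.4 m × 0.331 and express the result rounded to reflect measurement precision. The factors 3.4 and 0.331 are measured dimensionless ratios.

80.102 × 3.4 = 272.3468 → 2.7 × 10² m (2 s.f., last digit at the 10^1 place).
2.4 × 0.331 = 0.7944 → 0.79 m (2 s.f., last digit at the 10^-2 place).
Sum: 273.1412 m; keep the coarser place, 10^1.
Result: 2.7 × 10² m.

2.7 × 10² m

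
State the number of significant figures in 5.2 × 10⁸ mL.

2

5.2 × 10⁸: in scientific notation every digit of the coefficient is significant.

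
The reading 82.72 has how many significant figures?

4

82.72: every digit is nonzero and significant.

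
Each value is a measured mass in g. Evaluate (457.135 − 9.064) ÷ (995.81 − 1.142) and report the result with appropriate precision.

457.135 − 9.064 = 448.071, limited to 3 d.p. → 6 s.f.; 995.81 − 1.142 = 994.668, limited to 2 d.p. → 5 s.f.
Carrying full precision, 448.071 ÷ 994.668 = 0.450472921618…; keep min(6, 5) = 5 s.f.
Rounded to 5 significant figures: 0.45047.

0.45047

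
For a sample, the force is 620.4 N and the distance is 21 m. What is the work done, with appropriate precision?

work done = 620.4 N × 21 m = 13028.4 J.
620.4 has 4 significant figures; 21 has 2.
Division/multiplication keeps the fewest: 2 significant figures.
Rounded: 1.3 × 10⁴ J.

1.3 × 10⁴ J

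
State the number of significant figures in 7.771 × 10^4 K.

7.771 × 10^4: in scientific notation every digit of the coefficient is significant.

4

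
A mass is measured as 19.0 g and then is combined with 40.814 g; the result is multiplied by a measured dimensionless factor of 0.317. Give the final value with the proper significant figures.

19.0 g + 40.814 g = 59.814 g; the sum is limited to 1 decimal place (3 s.f.).
Carrying full precision, 59.814 × 0.317 = 18.961038 g; 0.317 has 3 s.f., so the result keeps min(3, 3) = 3 s.f.
Rounded to 3 significant figures: 19.0 g.

19.0 g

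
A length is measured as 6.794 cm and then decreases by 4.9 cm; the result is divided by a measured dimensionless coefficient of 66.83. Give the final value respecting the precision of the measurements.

6.794 cm − 4.9 cm = 1.894 cm; the difference is limited to 1 decimal place (2 s.f.).
Carrying full precision, 1.894 ÷ 66.83 = 0.0283405656142… cm; 66.83 has 4 s.f., so the result keeps min(2, 4) = 2 s.f.
Rounded to 2 significant figures: 0.028 cm.

0.028 cm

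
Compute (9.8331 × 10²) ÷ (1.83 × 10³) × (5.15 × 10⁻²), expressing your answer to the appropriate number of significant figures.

(9.8331 × 10²) ÷ (1.83 × 10³) × (5.15 × 10⁻²) = 0.0276723852459…
Multiplication/division keeps the fewest significant figures: 9.8331 × 10² → 5 s.f., 1.83 × 10³ → 3 s.f., 5.15 × 10⁻² → 3 s.f.; limit is 3.
Rounded to 3 significant figures: 0.0277.

0.0277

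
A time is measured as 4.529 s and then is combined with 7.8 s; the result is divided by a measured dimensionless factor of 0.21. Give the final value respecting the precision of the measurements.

4.529 s + 7.8 s = 12.329 s; the sum is limited to 1 decimal place (3 s.f.).
Carrying full precision, 12.329 ÷ 0.21 = 58.7095238095… s; 0.21 has 2 s.f., so the result keeps min(3, 2) = 2 s.f.
Rounded to 2 significant figures: 59 s.

59 s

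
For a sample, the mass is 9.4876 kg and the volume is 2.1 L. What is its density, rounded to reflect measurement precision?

4.5 kg/L

density = 9.4876 kg ÷ 2.1 L = 4.5179047619… kg/L.
9.4876 has 5 significant figures; 2.1 has 2.
Division/multiplication keeps the fewest: 2 significant figures.
Rounded: 4.5 kg/L.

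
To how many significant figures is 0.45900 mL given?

0.45900: leading zeros are not significant; trailing zeros after a decimal point are significant.

5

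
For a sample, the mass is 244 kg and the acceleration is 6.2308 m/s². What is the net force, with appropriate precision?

net force = 244 kg × 6.2308 m/s² = 1520.3152 N.
244 has 3 significant figures; 6.2308 has 5.
Division/multiplication keeps the fewest: 3 significant figures.
Rounded: 1.52 × 10^3 N.

1.52 × 10^3 N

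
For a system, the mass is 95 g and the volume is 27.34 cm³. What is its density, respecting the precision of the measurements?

3.5 g/cm³

density = 95 g ÷ 27.34 cm³ = 3.47476225311… g/cm³.
95 has 2 significant figures; 27.34 has 4.
Division/multiplication keeps the fewest: 2 significant figures.
Rounded: 3.5 g/cm³.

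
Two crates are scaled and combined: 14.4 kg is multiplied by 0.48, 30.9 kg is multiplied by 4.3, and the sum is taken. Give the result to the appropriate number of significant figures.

14.4 × 0.48 = 6.912 → 6.9 kg (2 s.f., last digit at the 10^-1 place).
30.9 × 4.3 = 132.87 → 1.3 × 10² kg (2 s.f., last digit at the 10^1 place).
Sum: 139.782 kg; keep the coarser place, 10^1.
Result: 1.4 × 10² kg.

1.4 × 10² kg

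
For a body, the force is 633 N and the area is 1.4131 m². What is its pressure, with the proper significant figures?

448 Pa

pressure = 633 N ÷ 1.4131 m² = 447.951312717… Pa.
633 has 3 significant figures; 1.4131 has 5.
Division/multiplication keeps the fewest: 3 significant figures.
Rounded: 448 Pa.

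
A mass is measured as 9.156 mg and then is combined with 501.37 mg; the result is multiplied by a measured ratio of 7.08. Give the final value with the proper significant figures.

3.61 × 10^3 mg

9.156 mg + 501.37 mg = 510.526 mg; the sum is limited to 2 decimal places (5 s.f.).
Carrying full precision, 510.526 × 7.08 = 3614.52408 mg; 7.08 has 3 s.f., so the result keeps min(5, 3) = 3 s.f.
Rounded to 3 significant figures: 3.61 × 10^3 mg.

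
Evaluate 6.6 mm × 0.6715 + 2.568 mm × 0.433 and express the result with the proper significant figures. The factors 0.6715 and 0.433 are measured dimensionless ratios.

5.5 mm

6.6 × 0.6715 = 4.4319 → 4.4 mm (2 s.f., last digit at the 10^-1 place).
2.568 × 0.433 = 1.111944 → 1.11 mm (3 s.f., last digit at the 10^-2 place).
Sum: 5.543844 mm; keep the coarser place, 10^-1.
Result: 5.5 mm.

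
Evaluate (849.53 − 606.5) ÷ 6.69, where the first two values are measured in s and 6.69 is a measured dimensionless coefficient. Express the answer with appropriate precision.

849.53 s − 606.5 s = 243.03 s; the difference is limited to 1 decimal place (4 s.f.).
Carrying full precision, 243.03 ÷ 6.69 = 36.3273542601… s; 6.69 has 3 s.f., so the result keeps min(4, 3) = 3 s.f.
Rounded to 3 significant figures: 36.3 s.

36.3 s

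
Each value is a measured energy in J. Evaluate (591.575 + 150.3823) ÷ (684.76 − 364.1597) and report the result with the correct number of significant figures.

2.3143

591.575 + 150.3823 = 741.9573, limited to 3 d.p. → 6 s.f.; 684.76 − 364.1597 = 320.6003, limited to 2 d.p. → 5 s.f.
Carrying full precision, 741.9573 ÷ 320.6003 = 2.314275127…; keep min(6, 5) = 5 s.f.
Rounded to 5 significant figures: 2.3143.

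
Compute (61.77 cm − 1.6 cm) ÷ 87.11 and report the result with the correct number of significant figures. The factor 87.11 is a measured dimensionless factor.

6.91 × 10^-1 cm

61.77 cm − 1.6 cm = 60.17 cm; the difference is limited to 1 decimal place (3 s.f.).
Carrying full precision, 60.17 ÷ 87.11 = 0.690735851223… cm; 87.11 has 4 s.f., so the result keeps min(3, 4) = 3 s.f.
Rounded to 3 significant figures: 6.91 × 10^-1 cm.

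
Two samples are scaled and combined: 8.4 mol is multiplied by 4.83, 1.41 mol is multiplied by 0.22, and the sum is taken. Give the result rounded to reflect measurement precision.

41 mol

8.4 × 4.83 = 40.572 → 41 mol (2 s.f., last digit at the 10^0 place).
1.41 × 0.22 = 0.3102 → 0.31 mol (2 s.f., last digit at the 10^-2 place).
Sum: 40.8822 mol; keep the coarser place, 10^0.
Result: 41 mol.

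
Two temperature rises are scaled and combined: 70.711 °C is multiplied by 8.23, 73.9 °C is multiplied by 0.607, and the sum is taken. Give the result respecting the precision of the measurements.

70.711 × 8.23 = 581.95153 → 582 °C (3 s.f., last digit at the 10^0 place).
73.9 × 0.607 = 44.8573 → 44.9 °C (3 s.f., last digit at the 10^-1 place).
Sum: 626.80883 °C; keep the coarser place, 10^0.
Result: 6.27 × 10² °C.

6.27 × 10² °C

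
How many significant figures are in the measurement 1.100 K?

1.100: trailing zeros after a decimal point are significant.

4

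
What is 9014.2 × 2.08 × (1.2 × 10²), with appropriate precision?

9014.2 × 2.08 × (1.2 × 10²) = 2249944.32
Multiplication/division keeps the fewest significant figures: 9014.2 → 5 s.f., 2.08 → 3 s.f., 1.2 × 10² → 2 s.f.; limit is 2.
Rounded to 2 significant figures: 2.2 × 10⁶.

2.2 × 10⁶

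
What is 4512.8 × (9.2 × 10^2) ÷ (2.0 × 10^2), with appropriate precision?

4512.8 × (9.2 × 10^2) ÷ (2.0 × 10^2) = 20758.88
Multiplication/division keeps the fewest significant figures: 4512.8 → 5 s.f., 9.2 × 10^2 → 2 s.f., 2.0 × 10^2 → 2 s.f.; limit is 2.
Rounded to 2 significant figures: 2.1 × 10^4.

2.1 × 10^4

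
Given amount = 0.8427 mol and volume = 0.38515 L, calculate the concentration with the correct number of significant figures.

2.188 mol/L

concentration = 0.8427 mol ÷ 0.38515 L = 2.18797870959… mol/L.
0.8427 has 4 significant figures; 0.38515 has 5.
Division/multiplication keeps the fewest: 4 significant figures.
Rounded: 2.188 mol/L.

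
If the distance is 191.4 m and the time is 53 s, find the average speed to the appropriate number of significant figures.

3.6 m/s

average speed = 191.4 m ÷ 53 s = 3.61132075472… m/s.
191.4 has 4 significant figures; 53 has 2.
Division/multiplication keeps the fewest: 2 significant figures.
Rounded: 3.6 m/s.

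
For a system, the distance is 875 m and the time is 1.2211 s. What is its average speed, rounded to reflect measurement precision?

average speed = 875 m ÷ 1.2211 s = 716.567029727… m/s.
875 has 3 significant figures; 1.2211 has 5.
Division/multiplication keeps the fewest: 3 significant figures.
Rounded: 717 m/s.

717 m/s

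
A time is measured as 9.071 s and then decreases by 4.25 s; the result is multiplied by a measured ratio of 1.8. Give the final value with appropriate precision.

9.071 s − 4.25 s = 4.821 s; the difference is limited to 2 decimal places (3 s.f.).
Carrying full precision, 4.821 × 1.8 = 8.6778 s; 1.8 has 2 s.f., so the result keeps min(3, 2) = 2 s.f.
Rounded to 2 significant figures: 8.7 s.

8.7 s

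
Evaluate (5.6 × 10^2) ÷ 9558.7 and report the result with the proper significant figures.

5.9 × 10^-2

(5.6 × 10^2) ÷ 9558.7 = 0.0585853724879…
Multiplication/division keeps the fewest significant figures: 5.6 × 10^2 → 2 s.f., 9558.7 → 5 s.f.; limit is 2.
Rounded to 2 significant figures: 5.9 × 10^-2.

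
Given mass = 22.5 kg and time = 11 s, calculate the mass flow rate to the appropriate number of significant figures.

mass flow rate = 22.5 kg ÷ 11 s = 2.04545454545… kg/s.
22.5 has 3 significant figures; 11 has 2.
Division/multiplication keeps the fewest: 2 significant figures.
Rounded: 2.0 kg/s.

2.0 kg/s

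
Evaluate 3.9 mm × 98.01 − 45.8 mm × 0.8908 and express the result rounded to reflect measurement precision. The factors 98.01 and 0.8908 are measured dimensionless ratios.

3.9 × 98.01 = 382.239 → 3.8 × 10^2 mm (2 s.f., last digit at the 10^1 place).
45.8 × 0.8908 = 40.79864 → 40.8 mm (3 s.f., last digit at the 10^-1 place).
Difference: 341.44036 mm; keep the coarser place, 10^1.
Result: 3.4 × 10^2 mm.

3.4 × 10^2 mm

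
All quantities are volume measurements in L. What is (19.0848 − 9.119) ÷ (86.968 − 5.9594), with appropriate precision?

0.1230

19.0848 − 9.119 = 9.9658, limited to 3 d.p. → 4 s.f.; 86.968 − 5.9594 = 81.0086, limited to 3 d.p. → 5 s.f.
Carrying full precision, 9.9658 ÷ 81.0086 = 0.123021506359…; keep min(4, 5) = 4 s.f.
Rounded to 4 significant figures: 0.1230.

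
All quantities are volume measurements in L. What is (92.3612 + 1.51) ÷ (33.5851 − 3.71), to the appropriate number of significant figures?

3.142

92.3612 + 1.51 = 93.8712, limited to 2 d.p. → 4 s.f.; 33.5851 − 3.71 = 29.8751, limited to 2 d.p. → 4 s.f.
Carrying full precision, 93.8712 ÷ 29.8751 = 3.14212170001…; keep min(4, 4) = 4 s.f.
Rounded to 4 significant figures: 3.142.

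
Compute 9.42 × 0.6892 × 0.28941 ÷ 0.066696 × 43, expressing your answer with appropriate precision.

1.2 × 10^3

9.42 × 0.6892 × 0.28941 ÷ 0.066696 × 43 = 1211.37434542…
Multiplication/division keeps the fewest significant figures: 9.42 → 3 s.f., 0.6892 → 4 s.f., 0.28941 → 5 s.f., 0.066696 → 5 s.f., 43 → 2 s.f.; limit is 2.
Rounded to 2 significant figures: 1.2 × 10^3.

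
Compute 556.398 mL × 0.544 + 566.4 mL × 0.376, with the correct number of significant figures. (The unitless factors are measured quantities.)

556.398 × 0.544 = 302.680512 → 303 mL (3 s.f., last digit at the 10^0 place).
566.4 × 0.376 = 212.9664 → 2.13 × 10^2 mL (3 s.f., last digit at the 10^0 place).
Sum: 515.646912 mL; keep the coarser place, 10^0.
Result: 516 mL.

516 mL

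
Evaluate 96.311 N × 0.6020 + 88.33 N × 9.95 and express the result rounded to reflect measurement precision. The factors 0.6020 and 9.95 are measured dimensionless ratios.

937 N

96.311 × 0.6020 = 57.979222 → 57.98 N (4 s.f., last digit at the 10^-2 place).
88.33 × 9.95 = 878.8835 → 879 N (3 s.f., last digit at the 10^0 place).
Sum: 936.862722 N; keep the coarser place, 10^0.
Result: 937 N.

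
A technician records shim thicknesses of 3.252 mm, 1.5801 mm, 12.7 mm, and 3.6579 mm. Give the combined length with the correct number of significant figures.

3.252 mm + 1.5801 mm + 12.7 mm + 3.6579 mm = 21.1900 mm.
Addition/subtraction keeps the fewest decimal places: 3.252 → 3 decimal places, 1.5801 → 4 decimal places, 12.7 → 1 decimal place, 3.6579 → 4 decimal places; limit is 1.
Rounded to 1 decimal place: 21.2 mm.

21.2 mm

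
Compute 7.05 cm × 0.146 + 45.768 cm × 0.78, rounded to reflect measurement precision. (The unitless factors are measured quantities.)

37 cm

7.05 × 0.146 = 1.0293 → 1.03 cm (3 s.f., last digit at the 10^-2 place).
45.768 × 0.78 = 35.69904 → 36 cm (2 s.f., last digit at the 10^0 place).
Sum: 36.72834 cm; keep the coarser place, 10^0.
Result: 37 cm.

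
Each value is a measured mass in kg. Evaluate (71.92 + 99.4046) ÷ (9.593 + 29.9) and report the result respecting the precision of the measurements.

71.92 + 99.4046 = 171.3246, limited to 2 d.p. → 5 s.f.; 9.593 + 29.9 = 39.493, limited to 1 d.p. → 3 s.f.
Carrying full precision, 171.3246 ÷ 39.493 = 4.33810042286…; keep min(5, 3) = 3 s.f.
Rounded to 3 significant figures: 4.34.

4.34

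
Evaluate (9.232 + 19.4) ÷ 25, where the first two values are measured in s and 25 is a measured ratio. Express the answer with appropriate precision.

1.1 s

9.232 s + 19.4 s = 28.632 s; the sum is limited to 1 decimal place (3 s.f.).
Carrying full precision, 28.632 ÷ 25 = 1.14528 s; 25 has 2 s.f., so the result keeps min(3, 2) = 2 s.f.
Rounded to 2 significant figures: 1.1 s.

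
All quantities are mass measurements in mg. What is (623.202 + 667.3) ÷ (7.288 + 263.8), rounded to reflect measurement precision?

4.760

623.202 + 667.3 = 1290.502, limited to 1 d.p. → 5 s.f.; 7.288 + 263.8 = 271.088, limited to 1 d.p. → 4 s.f.
Carrying full precision, 1290.502 ÷ 271.088 = 4.76045416986…; keep min(5, 4) = 4 s.f.
Rounded to 4 significant figures: 4.760.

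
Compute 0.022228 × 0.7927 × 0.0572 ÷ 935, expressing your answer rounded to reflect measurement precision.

0.022228 × 0.7927 × 0.0572 ÷ 935 = 0.00000107793770729…
Multiplication/division keeps the fewest significant figures: 0.022228 → 5 s.f., 0.7927 → 4 s.f., 0.0572 → 3 s.f., 935 → 3 s.f.; limit is 3.
Rounded to 3 significant figures: 1.08 × 10^-6.

1.08 × 10^-6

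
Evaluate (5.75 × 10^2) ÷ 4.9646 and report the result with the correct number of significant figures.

116

(5.75 × 10^2) ÷ 4.9646 = 115.82000564…
Multiplication/division keeps the fewest significant figures: 5.75 × 10^2 → 3 s.f., 4.9646 → 5 s.f.; limit is 3.
Rounded to 3 significant figures: 116.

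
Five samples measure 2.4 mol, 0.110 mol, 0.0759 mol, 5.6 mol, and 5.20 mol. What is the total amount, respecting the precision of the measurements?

2.4 mol + 0.110 mol + 0.0759 mol + 5.6 mol + 5.20 mol = 13.3859 mol.
Addition/subtraction keeps the fewest decimal places: 2.4 → 1 decimal place, 0.110 → 3 decimal places, 0.0759 → 4 decimal places, 5.6 → 1 decimal place, 5.20 → 2 decimal places; limit is 1.
Rounded to 1 decimal place: 13.4 mol.

13.4 mol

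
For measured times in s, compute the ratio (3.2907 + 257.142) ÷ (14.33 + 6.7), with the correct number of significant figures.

12.4

3.2907 + 257.142 = 260.4327, limited to 3 d.p. → 6 s.f.; 14.33 + 6.7 = 21.03, limited to 1 d.p. → 3 s.f.
Carrying full precision, 260.4327 ÷ 21.03 = 12.3838659058…; keep min(6, 3) = 3 s.f.
Rounded to 3 significant figures: 12.4.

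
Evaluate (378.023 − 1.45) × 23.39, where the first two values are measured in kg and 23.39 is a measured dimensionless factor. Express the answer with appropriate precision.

378.023 kg − 1.45 kg = 376.573 kg; the difference is limited to 2 decimal places (5 s.f.).
Carrying full precision, 376.573 × 23.39 = 8808.04247 kg; 23.39 has 4 s.f., so the result keeps min(5, 4) = 4 s.f.
Rounded to 4 significant figures: 8808 kg.

8808 kg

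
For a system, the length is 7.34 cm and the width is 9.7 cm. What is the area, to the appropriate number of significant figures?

area = 7.34 cm × 9.7 cm = 71.198 cm².
7.34 has 3 significant figures; 9.7 has 2.
Division/multiplication keeps the fewest: 2 significant figures.
Rounded: 71 cm².

71 cm²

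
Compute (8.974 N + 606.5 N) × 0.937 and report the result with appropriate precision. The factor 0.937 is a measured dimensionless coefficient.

8.974 N + 606.5 N = 615.474 N; the sum is limited to 1 decimal place (4 s.f.).
Carrying full precision, 615.474 × 0.937 = 576.699138 N; 0.937 has 3 s.f., so the result keeps min(4, 3) = 3 s.f.
Rounded to 3 significant figures: 577 N.

577 N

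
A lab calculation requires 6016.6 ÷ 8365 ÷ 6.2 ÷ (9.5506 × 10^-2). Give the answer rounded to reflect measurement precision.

6016.6 ÷ 8365 ÷ 6.2 ÷ (9.5506 × 10^-2) = 1.21468270613…
Multiplication/division keeps the fewest significant figures: 6016.6 → 5 s.f., 8365 → 4 s.f., 6.2 → 2 s.f., 9.5506 × 10^-2 → 5 s.f.; limit is 2.
Rounded to 2 significant figures: 1.2.

1.2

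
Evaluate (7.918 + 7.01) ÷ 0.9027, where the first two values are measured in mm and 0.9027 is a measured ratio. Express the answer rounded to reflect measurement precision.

16.54 mm

7.918 mm + 7.01 mm = 14.928 mm; the sum is limited to 2 decimal places (4 s.f.).
Carrying full precision, 14.928 ÷ 0.9027 = 16.5370555002… mm; 0.9027 has 4 s.f., so the result keeps min(4, 4) = 4 s.f.
Rounded to 4 significant figures: 16.54 mm.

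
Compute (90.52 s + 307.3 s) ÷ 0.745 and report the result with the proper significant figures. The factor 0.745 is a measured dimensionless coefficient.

90.52 s + 307.3 s = 397.82 s; the sum is limited to 1 decimal place (4 s.f.).
Carrying full precision, 397.82 ÷ 0.745 = 533.986577181… s; 0.745 has 3 s.f., so the result keeps min(4, 3) = 3 s.f.
Rounded to 3 significant figures: 534 s.

534 s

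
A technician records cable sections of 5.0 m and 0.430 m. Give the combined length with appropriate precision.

5.0 m + 0.430 m = 5.430 m.
Addition/subtraction keeps the fewest decimal places: 5.0 → 1 decimal place, 0.430 → 3 decimal places; limit is 1.
Rounded to 1 decimal place: 5.4 m.

5.4 m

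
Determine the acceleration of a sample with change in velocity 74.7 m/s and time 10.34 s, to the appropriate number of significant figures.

7.22 m/s²

acceleration = 74.7 m/s ÷ 10.34 s = 7.22437137331… m/s².
74.7 has 3 significant figures; 10.34 has 4.
Division/multiplication keeps the fewest: 3 significant figures.
Rounded: 7.22 m/s².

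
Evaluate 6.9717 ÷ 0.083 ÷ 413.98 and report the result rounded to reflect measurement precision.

0.20

6.9717 ÷ 0.083 ÷ 413.98 = 0.202899622064…
Multiplication/division keeps the fewest significant figures: 6.9717 → 5 s.f., 0.083 → 2 s.f., 413.98 → 5 s.f.; limit is 2.
Rounded to 2 significant figures: 0.20.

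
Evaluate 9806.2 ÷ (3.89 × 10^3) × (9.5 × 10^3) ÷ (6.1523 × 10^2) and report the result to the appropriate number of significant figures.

9806.2 ÷ (3.89 × 10^3) × (9.5 × 10^3) ÷ (6.1523 × 10^2) = 38.9257730311…
Multiplication/division keeps the fewest significant figures: 9806.2 → 5 s.f., 3.89 × 10^3 → 3 s.f., 9.5 × 10^3 → 2 s.f., 6.1523 × 10^2 → 5 s.f.; limit is 2.
Rounded to 2 significant figures: 39.

39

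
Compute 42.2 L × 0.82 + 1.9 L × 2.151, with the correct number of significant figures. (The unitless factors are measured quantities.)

39 L

42.2 × 0.82 = 34.604 → 35 L (2 s.f., last digit at the 10^0 place).
1.9 × 2.151 = 4.0869 → 4.1 L (2 s.f., last digit at the 10^-1 place).
Sum: 38.6909 L; keep the coarser place, 10^0.
Result: 39 L.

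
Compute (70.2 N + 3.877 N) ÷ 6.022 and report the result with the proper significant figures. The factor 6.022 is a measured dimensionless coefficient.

70.2 N + 3.877 N = 74.077 N; the sum is limited to 1 decimal place (3 s.f.).
Carrying full precision, 74.077 ÷ 6.022 = 12.3010627698… N; 6.022 has 4 s.f., so the result keeps min(3, 4) = 3 s.f.
Rounded to 3 significant figures: 12.3 N.

12.3 N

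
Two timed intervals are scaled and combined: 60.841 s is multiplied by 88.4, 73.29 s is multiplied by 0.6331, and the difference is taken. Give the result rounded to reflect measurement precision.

5.33 × 10³ s

60.841 × 88.4 = 5378.3444 → 5.38 × 10³ s (3 s.f., last digit at the 10^1 place).
73.29 × 0.6331 = 46.399899 → 46.40 s (4 s.f., last digit at the 10^-2 place).
Difference: 5331.944501 s; keep the coarser place, 10^1.
Result: 5.33 × 10³ s.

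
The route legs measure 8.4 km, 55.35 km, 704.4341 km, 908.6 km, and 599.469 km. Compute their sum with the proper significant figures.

2276.3 km

8.4 km + 55.35 km + 704.4341 km + 908.6 km + 599.469 km = 2276.2531 km.
Addition/subtraction keeps the fewest decimal places: 8.4 → 1 decimal place, 55.35 → 2 decimal places, 704.4341 → 4 decimal places, 908.6 → 1 decimal place, 599.469 → 3 decimal places; limit is 1.
Rounded to 1 decimal place: 2276.3 km.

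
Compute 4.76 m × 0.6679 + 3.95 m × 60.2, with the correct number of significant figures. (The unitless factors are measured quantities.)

4.76 × 0.6679 = 3.179204 → 3.18 m (3 s.f., last digit at the 10^-2 place).
3.95 × 60.2 = 237.79 → 238 m (3 s.f., last digit at the 10^0 place).
Sum: 240.969204 m; keep the coarser place, 10^0.
Result: 241 m.

241 m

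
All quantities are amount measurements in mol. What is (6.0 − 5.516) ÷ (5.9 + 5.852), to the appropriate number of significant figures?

0.04

6.0 − 5.516 = 0.484, limited to 1 d.p. → 1 s.f.; 5.9 + 5.852 = 11.752, limited to 1 d.p. → 3 s.f.
Carrying full precision, 0.484 ÷ 11.752 = 0.0411844792376…; keep min(1, 3) = 1 s.f.
Rounded to 1 significant figure: 0.04.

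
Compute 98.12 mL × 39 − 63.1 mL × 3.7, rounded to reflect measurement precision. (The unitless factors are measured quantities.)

3.6 × 10³ mL

98.12 × 39 = 3826.68 → 3.8 × 10³ mL (2 s.f., last digit at the 10^2 place).
63.1 × 3.7 = 233.47 → 2.3 × 10² mL (2 s.f., last digit at the 10^1 place).
Difference: 3593.21 mL; keep the coarser place, 10^2.
Result: 3.6 × 10³ mL.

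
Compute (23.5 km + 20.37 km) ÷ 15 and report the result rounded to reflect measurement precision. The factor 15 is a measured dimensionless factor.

23.5 km + 20.37 km = 43.87 km; the sum is limited to 1 decimal place (3 s.f.).
Carrying full precision, 43.87 ÷ 15 = 2.92466666667… km; 15 has 2 s.f., so the result keeps min(3, 2) = 2 s.f.
Rounded to 2 significant figures: 2.9 km.

2.9 km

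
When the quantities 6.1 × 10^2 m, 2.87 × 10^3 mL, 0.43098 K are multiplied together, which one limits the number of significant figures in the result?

6.1 × 10^2 m

6.1 × 10^2 m → 2 s.f.; 2.87 × 10^3 mL → 3 s.f.; 0.43098 K → 5 s.f.
The fewest is 2 significant figures, from 6.1 × 10^2 m.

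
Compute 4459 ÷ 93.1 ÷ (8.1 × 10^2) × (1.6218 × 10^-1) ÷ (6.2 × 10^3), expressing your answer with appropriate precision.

4459 ÷ 93.1 ÷ (8.1 × 10^2) × (1.6218 × 10^-1) ÷ (6.2 × 10^3) = 0.00000154670816827…
Multiplication/division keeps the fewest significant figures: 4459 → 4 s.f., 93.1 → 3 s.f., 8.1 × 10^2 → 2 s.f., 1.6218 × 10^-1 → 5 s.f., 6.2 × 10^3 → 2 s.f.; limit is 2.
Rounded to 2 significant figures: 1.5 × 10^-6.

1.5 × 10^-6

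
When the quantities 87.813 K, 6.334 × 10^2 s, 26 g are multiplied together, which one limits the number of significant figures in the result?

26 g

87.813 K → 5 s.f.; 6.334 × 10^2 s → 4 s.f.; 26 g → 2 s.f.
The fewest is 2 significant figures, from 26 g.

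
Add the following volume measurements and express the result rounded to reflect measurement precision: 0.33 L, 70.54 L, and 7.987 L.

78.86 L

0.33 L + 70.54 L + 7.987 L = 78.857 L.
Addition/subtraction keeps the fewest decimal places: 0.33 → 2 decimal places, 70.54 → 2 decimal places, 7.987 → 3 decimal places; limit is 2.
Rounded to 2 decimal places: 78.86 L.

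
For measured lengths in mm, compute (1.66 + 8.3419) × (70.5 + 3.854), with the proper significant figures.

744 mm²

1.66 + 8.3419 = 10.0019, limited to 2 d.p. → 4 s.f.; 70.5 + 3.854 = 74.354, limited to 1 d.p. → 3 s.f.
Carrying full precision, 10.0019 × 74.354 = 743.6812726; keep min(4, 3) = 3 s.f.
Rounded to 3 significant figures: 744 mm².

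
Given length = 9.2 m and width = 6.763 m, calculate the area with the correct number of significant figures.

62 m²

area = 9.2 m × 6.763 m = 62.2196 m².
9.2 has 2 significant figures; 6.763 has 4.
Division/multiplication keeps the fewest: 2 significant figures.
Rounded: 62 m².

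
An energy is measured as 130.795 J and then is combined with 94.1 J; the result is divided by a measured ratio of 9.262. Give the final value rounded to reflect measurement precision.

130.795 J + 94.1 J = 224.895 J; the sum is limited to 1 decimal place (4 s.f.).
Carrying full precision, 224.895 ÷ 9.262 = 24.2814726841… J; 9.262 has 4 s.f., so the result keeps min(4, 4) = 4 s.f.
Rounded to 4 significant figures: 24.28 J.

24.28 J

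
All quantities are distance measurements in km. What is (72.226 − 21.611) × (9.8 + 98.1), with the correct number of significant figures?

5461 km²

72.226 − 21.611 = 50.615, limited to 3 d.p. → 5 s.f.; 9.8 + 98.1 = 107.9, limited to 1 d.p. → 4 s.f.
Carrying full precision, 50.615 × 107.9 = 5461.3585; keep min(5, 4) = 4 s.f.
Rounded to 4 significant figures: 5461 km².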